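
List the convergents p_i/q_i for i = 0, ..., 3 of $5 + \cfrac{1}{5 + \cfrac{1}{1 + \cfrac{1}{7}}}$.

5/1, 26/5, 31/6, 243/47

Using the convergent recurrence p_i = a_i*p_{i-1} + p_{i-2}, q_i = a_i*q_{i-1} + q_{i-2} with p_{-2}=0, p_{-1}=1, q_{-2}=1, q_{-1}=0:
  i=0: a_0=5, p_0 = 5*1 + 0 = 5, q_0 = 5*0 + 1 = 1.
  i=1: a_1=5, p_1 = 5*5 + 1 = 26, q_1 = 5*1 + 0 = 5.
  i=2: a_2=1, p_2 = 1*26 + 5 = 31, q_2 = 1*5 + 1 = 6.
  i=3: a_3=7, p_3 = 7*31 + 26 = 243, q_3 = 7*6 + 5 = 47.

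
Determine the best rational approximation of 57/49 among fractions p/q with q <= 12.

7/6

Expand x = 57/49 as a continued fraction with the Euclidean algorithm:
  57 = 1*49 + 8, so a_0 = 1.
  49 = 6*8 + 1, so a_1 = 6.
  8 = 8*1 + 0, so a_2 = 8.
so x = [1; 6, 8].
Convergents (p_i = a_i*p_{i-1} + p_{i-2}, q_i = a_i*q_{i-1} + q_{i-2} with p_{-2}=0, p_{-1}=1, q_{-2}=1, q_{-1}=0), until the denominator exceeds 12:
  i=0: a_0=1, p_0 = 1*1 + 0 = 1, q_0 = 1*0 + 1 = 1.
  i=1: a_1=6, p_1 = 6*1 + 1 = 7, q_1 = 6*1 + 0 = 6.
  i=2: a_2=8, p_2 = 8*7 + 1 = 57, q_2 = 8*6 + 1 = 49.
q_2 = 49 > 12, so the last convergent with denominator <= 12 is p_1/q_1 = 7/6.
The closest fraction with denominator <= 12 is either p_1/q_1 or the intermediate fraction (k*p_1 + p_0)/(k*q_1 + q_0) with the largest k >= 1 whose denominator stays <= 12; these approach x as k grows, and every other convergent or intermediate fraction in range is farther away.
Largest k: floor((12 - q_0)/q_1) = floor((12 - 1)/6) = 1.
That gives (1*7 + 1)/(1*6 + 1) = 8/7.
Compare the errors: |x - 7/6| = |57*6 - 7*49|/(49*6) = 1/294, and |x - 8/7| = |57*7 - 8*49|/(49*7) = 7/343.
Cross-multiplying, 1*343 = 343 < 2058 = 7*294, so 1/294 is smaller: the convergent 7/6 is closer to x than 8/7.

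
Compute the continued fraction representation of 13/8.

Run the Euclidean algorithm on 13 and 8; the successive quotients are the partial quotients a_0, a_1, ... (each step inverts the fractional part left over by the previous one):
  13 = 1*8 + 5, so a_0 = 1.
  8 = 1*5 + 3, so a_1 = 1.
  5 = 1*3 + 2, so a_2 = 1.
  3 = 1*2 + 1, so a_3 = 1.
  2 = 2*1 + 0, so a_4 = 2.
The remainder reaches 0 after 5 divisions, so the expansion has 5 partial quotients, read off in order.

[1; 1, 1, 1, 2]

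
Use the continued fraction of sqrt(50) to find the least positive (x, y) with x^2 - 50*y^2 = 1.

(x, y) = (99, 14)

First expand sqrt(50) as a continued fraction. With x_i = (sqrt(50) + m_i)/d_i and (m_0, d_0) = (0, 1): a_0 = floor(sqrt(50)) = 7, since 7^2 = 49 <= 50 < 64 = 8^2.
Iterate m_{i+1} = d_i*a_i - m_i, d_{i+1} = (50 - m_{i+1}^2)/d_i, a_{i+1} = floor((a_0 + m_{i+1})/d_{i+1}):
  m_1 = 1*7 - 0 = 7, d_1 = (50 - 7^2)/1 = 1/1 = 1, a_1 = floor((7 + 7)/1) = 14.
  m_2 = 1*14 - 7 = 7, d_2 = (50 - 7^2)/1 = 1/1 = 1: (m_2, d_2) = (m_1, d_1) = (7, 1), so from here the quotient a_1 repeats; the period length is 1.
So sqrt(50) = [7; (14)] with period length k = 1.
k is odd, so (p_{k-1}, q_{k-1}) only solves x^2 - 50y^2 = -1 and the fundamental solution of x^2 - 50y^2 = 1 is (p_{2k-1}, q_{2k-1}) = (p_1, q_1); compute convergents through index 1, running through the period twice.
Convergents (p_i = a_i*p_{i-1} + p_{i-2}, q_i = a_i*q_{i-1} + q_{i-2} with p_{-2}=0, p_{-1}=1, q_{-2}=1, q_{-1}=0):
  i=0: a_0=7, p_0 = 7*1 + 0 = 7, q_0 = 7*0 + 1 = 1.
  i=1: a_1=14, p_1 = 14*7 + 1 = 99, q_1 = 14*1 + 0 = 14.
Indeed p_0^2 - 50*q_0^2 = 49 - 50 = -1, not +1.
Check: 99^2 - 50*14^2 = 9801 - 9800 = 1, so (x, y) = (99, 14) solves the equation, and by the theorem it is the least positive solution.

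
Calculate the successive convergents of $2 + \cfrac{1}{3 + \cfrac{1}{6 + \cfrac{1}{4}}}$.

2/1, 7/3, 44/19, 183/79

Using the convergent recurrence p_i = a_i*p_{i-1} + p_{i-2}, q_i = a_i*q_{i-1} + q_{i-2} with p_{-2}=0, p_{-1}=1, q_{-2}=1, q_{-1}=0:
  i=0: a_0=2, p_0 = 2*1 + 0 = 2, q_0 = 2*0 + 1 = 1.
  i=1: a_1=3, p_1 = 3*2 + 1 = 7, q_1 = 3*1 + 0 = 3.
  i=2: a_2=6, p_2 = 6*7 + 2 = 44, q_2 = 6*3 + 1 = 19.
  i=3: a_3=4, p_3 = 4*44 + 7 = 183, q_3 = 4*19 + 3 = 79.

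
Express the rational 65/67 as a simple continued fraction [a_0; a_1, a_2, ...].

[0; 1, 32, 2]

Run the Euclidean algorithm on 65 and 67; the successive quotients are the partial quotients a_0, a_1, ... (each step inverts the fractional part left over by the previous one):
  65 = 0*67 + 65, so a_0 = 0.
  67 = 1*65 + 2, so a_1 = 1.
  65 = 32*2 + 1, so a_2 = 32.
  2 = 2*1 + 0, so a_3 = 2.
The remainder reaches 0 after 4 divisions, so the expansion has 4 partial quotients, read off in order.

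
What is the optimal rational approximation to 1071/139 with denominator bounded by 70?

470/61

Expand x = 1071/139 as a continued fraction with the Euclidean algorithm:
  1071 = 7*139 + 98, so a_0 = 7.
  139 = 1*98 + 41, so a_1 = 1.
  98 = 2*41 + 16, so a_2 = 2.
  41 = 2*16 + 9, so a_3 = 2.
  16 = 1*9 + 7, so a_4 = 1.
  9 = 1*7 + 2, so a_5 = 1.
  7 = 3*2 + 1, so a_6 = 3.
  2 = 2*1 + 0, so a_7 = 2.
so x = [7; 1, 2, 2, 1, 1, 3, 2].
Convergents (p_i = a_i*p_{i-1} + p_{i-2}, q_i = a_i*q_{i-1} + q_{i-2} with p_{-2}=0, p_{-1}=1, q_{-2}=1, q_{-1}=0), until the denominator exceeds 70:
  i=0: a_0=7, p_0 = 7*1 + 0 = 7, q_0 = 7*0 + 1 = 1.
  i=1: a_1=1, p_1 = 1*7 + 1 = 8, q_1 = 1*1 + 0 = 1.
  i=2: a_2=2, p_2 = 2*8 + 7 = 23, q_2 = 2*1 + 1 = 3.
  i=3: a_3=2, p_3 = 2*23 + 8 = 54, q_3 = 2*3 + 1 = 7.
  i=4: a_4=1, p_4 = 1*54 + 23 = 77, q_4 = 1*7 + 3 = 10.
  i=5: a_5=1, p_5 = 1*77 + 54 = 131, q_5 = 1*10 + 7 = 17.
  i=6: a_6=3, p_6 = 3*131 + 77 = 470, q_6 = 3*17 + 10 = 61.
  i=7: a_7=2, p_7 = 2*470 + 131 = 1071, q_7 = 2*61 + 17 = 139.
q_7 = 139 > 70, so the last convergent with denominator <= 70 is p_6/q_6 = 470/61.
The closest fraction with denominator <= 70 is either p_6/q_6 or the intermediate fraction (k*p_6 + p_5)/(k*q_6 + q_5) with the largest k >= 1 whose denominator stays <= 70; these approach x as k grows, and every other convergent or intermediate fraction in range is farther away.
Largest k: floor((70 - q_5)/q_6) = floor((70 - 17)/61) = 0.
Since k = 0, no intermediate fraction beyond p_6/q_6 has denominator <= 70, so the convergent 470/61 is the closest (its error is |1071*61 - 470*139|/(139*61) = 1/8479).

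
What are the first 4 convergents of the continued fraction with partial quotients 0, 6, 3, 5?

Using the convergent recurrence p_i = a_i*p_{i-1} + p_{i-2}, q_i = a_i*q_{i-1} + q_{i-2} with p_{-2}=0, p_{-1}=1, q_{-2}=1, q_{-1}=0:
  i=0: a_0=0, p_0 = 0*1 + 0 = 0, q_0 = 0*0 + 1 = 1.
  i=1: a_1=6, p_1 = 6*0 + 1 = 1, q_1 = 6*1 + 0 = 6.
  i=2: a_2=3, p_2 = 3*1 + 0 = 3, q_2 = 3*6 + 1 = 19.
  i=3: a_3=5, p_3 = 5*3 + 1 = 16, q_3 = 5*19 + 6 = 101.

0/1, 1/6, 3/19, 16/101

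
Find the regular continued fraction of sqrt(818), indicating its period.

[28; (1, 1, 1, 1, 56)]

Write x_i = (sqrt(818) + m_i)/d_i with (m_0, d_0) = (0, 1). a_0 = floor(sqrt(818)) = 28, since 28^2 = 784 <= 818 < 841 = 29^2.
Iterate m_{i+1} = d_i*a_i - m_i, d_{i+1} = (818 - m_{i+1}^2)/d_i, a_{i+1} = floor((a_0 + m_{i+1})/d_{i+1}):
  m_1 = 1*28 - 0 = 28, d_1 = (818 - 28^2)/1 = 34/1 = 34, a_1 = floor((28 + 28)/34) = 1.
  m_2 = 34*1 - 28 = 6, d_2 = (818 - 6^2)/34 = 782/34 = 23, a_2 = floor((28 + 6)/23) = 1.
  m_3 = 23*1 - 6 = 17, d_3 = (818 - 17^2)/23 = 529/23 = 23, a_3 = floor((28 + 17)/23) = 1.
  m_4 = 23*1 - 17 = 6, d_4 = (818 - 6^2)/23 = 782/23 = 34, a_4 = floor((28 + 6)/34) = 1.
  m_5 = 34*1 - 6 = 28, d_5 = (818 - 28^2)/34 = 34/34 = 1, a_5 = floor((28 + 28)/1) = 56.
  m_6 = 1*56 - 28 = 28, d_6 = (818 - 28^2)/1 = 34/1 = 34: (m_6, d_6) = (m_1, d_1) = (28, 34), so from here the quotients repeat a_1, ..., a_5; the period length is 5.
Hence the expansion of sqrt(818) is a_0 = 28 followed by the repeating block 1, 1, 1, 1, 56 (period 5).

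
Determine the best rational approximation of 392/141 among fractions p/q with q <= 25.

Expand x = 392/141 as a continued fraction with the Euclidean algorithm:
  392 = 2*141 + 110, so a_0 = 2.
  141 = 1*110 + 31, so a_1 = 1.
  110 = 3*31 + 17, so a_2 = 3.
  31 = 1*17 + 14, so a_3 = 1.
  17 = 1*14 + 3, so a_4 = 1.
  14 = 4*3 + 2, so a_5 = 4.
  3 = 1*2 + 1, so a_6 = 1.
  2 = 2*1 + 0, so a_7 = 2.
so x = [2; 1, 3, 1, 1, 4, 1, 2].
Convergents (p_i = a_i*p_{i-1} + p_{i-2}, q_i = a_i*q_{i-1} + q_{i-2} with p_{-2}=0, p_{-1}=1, q_{-2}=1, q_{-1}=0), until the denominator exceeds 25:
  i=0: a_0=2, p_0 = 2*1 + 0 = 2, q_0 = 2*0 + 1 = 1.
  i=1: a_1=1, p_1 = 1*2 + 1 = 3, q_1 = 1*1 + 0 = 1.
  i=2: a_2=3, p_2 = 3*3 + 2 = 11, q_2 = 3*1 + 1 = 4.
  i=3: a_3=1, p_3 = 1*11 + 3 = 14, q_3 = 1*4 + 1 = 5.
  i=4: a_4=1, p_4 = 1*14 + 11 = 25, q_4 = 1*5 + 4 = 9.
  i=5: a_5=4, p_5 = 4*25 + 14 = 114, q_5 = 4*9 + 5 = 41.
q_5 = 41 > 25, so the last convergent with denominator <= 25 is p_4/q_4 = 25/9.
The closest fraction with denominator <= 25 is either p_4/q_4 or the intermediate fraction (k*p_4 + p_3)/(k*q_4 + q_3) with the largest k >= 1 whose denominator stays <= 25; these approach x as k grows, and every other convergent or intermediate fraction in range is farther away.
Largest k: floor((25 - q_3)/q_4) = floor((25 - 5)/9) = 2.
That gives (2*25 + 14)/(2*9 + 5) = 64/23.
Compare the errors: |x - 25/9| = |392*9 - 25*141|/(141*9) = 3/1269, and |x - 64/23| = |392*23 - 64*141|/(141*23) = 8/3243.
Cross-multiplying, 3*3243 = 9729 < 10152 = 8*1269, so 3/1269 is smaller: the convergent 25/9 is closer to x than 64/23.

25/9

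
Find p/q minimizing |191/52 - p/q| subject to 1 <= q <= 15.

Expand x = 191/52 as a continued fraction with the Euclidean algorithm:
  191 = 3*52 + 35, so a_0 = 3.
  52 = 1*35 + 17, so a_1 = 1.
  35 = 2*17 + 1, so a_2 = 2.
  17 = 17*1 + 0, so a_3 = 17.
so x = [3; 1, 2, 17].
Convergents (p_i = a_i*p_{i-1} + p_{i-2}, q_i = a_i*q_{i-1} + q_{i-2} with p_{-2}=0, p_{-1}=1, q_{-2}=1, q_{-1}=0), until the denominator exceeds 15:
  i=0: a_0=3, p_0 = 3*1 + 0 = 3, q_0 = 3*0 + 1 = 1.
  i=1: a_1=1, p_1 = 1*3 + 1 = 4, q_1 = 1*1 + 0 = 1.
  i=2: a_2=2, p_2 = 2*4 + 3 = 11, q_2 = 2*1 + 1 = 3.
  i=3: a_3=17, p_3 = 17*11 + 4 = 191, q_3 = 17*3 + 1 = 52.
q_3 = 52 > 15, so the last convergent with denominator <= 15 is p_2/q_2 = 11/3.
The closest fraction with denominator <= 15 is either p_2/q_2 or the intermediate fraction (k*p_2 + p_1)/(k*q_2 + q_1) with the largest k >= 1 whose denominator stays <= 15; these approach x as k grows, and every other convergent or intermediate fraction in range is farther away.
Largest k: floor((15 - q_1)/q_2) = floor((15 - 1)/3) = 4.
That gives (4*11 + 4)/(4*3 + 1) = 48/13.
Compare the errors: |x - 11/3| = |191*3 - 11*52|/(52*3) = 1/156, and |x - 48/13| = |191*13 - 48*52|/(52*13) = 13/676.
Cross-multiplying, 1*676 = 676 < 2028 = 13*156, so 1/156 is smaller: the convergent 11/3 is closer to x than 48/13.

11/3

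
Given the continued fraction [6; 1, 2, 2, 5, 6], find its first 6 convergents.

6/1, 7/1, 20/3, 47/7, 255/38, 1577/235

Using the convergent recurrence p_i = a_i*p_{i-1} + p_{i-2}, q_i = a_i*q_{i-1} + q_{i-2} with p_{-2}=0, p_{-1}=1, q_{-2}=1, q_{-1}=0:
  i=0: a_0=6, p_0 = 6*1 + 0 = 6, q_0 = 6*0 + 1 = 1.
  i=1: a_1=1, p_1 = 1*6 + 1 = 7, q_1 = 1*1 + 0 = 1.
  i=2: a_2=2, p_2 = 2*7 + 6 = 20, q_2 = 2*1 + 1 = 3.
  i=3: a_3=2, p_3 = 2*20 + 7 = 47, q_3 = 2*3 + 1 = 7.
  i=4: a_4=5, p_4 = 5*47 + 20 = 255, q_4 = 5*7 + 3 = 38.
  i=5: a_5=6, p_5 = 6*255 + 47 = 1577, q_5 = 6*38 + 7 = 235.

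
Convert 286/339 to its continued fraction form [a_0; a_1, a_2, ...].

Run the Euclidean algorithm on 286 and 339; the successive quotients are the partial quotients a_0, a_1, ... (each step inverts the fractional part left over by the previous one):
  286 = 0*339 + 286, so a_0 = 0.
  339 = 1*286 + 53, so a_1 = 1.
  286 = 5*53 + 21, so a_2 = 5.
  53 = 2*21 + 11, so a_3 = 2.
  21 = 1*11 + 10, so a_4 = 1.
  11 = 1*10 + 1, so a_5 = 1.
  10 = 10*1 + 0, so a_6 = 10.
The remainder reaches 0 after 7 divisions, so the expansion has 7 partial quotients, read off in order.

[0; 1, 5, 2, 1, 1, 10]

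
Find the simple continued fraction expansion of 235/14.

[16; 1, 3, 1, 2]

Run the Euclidean algorithm on 235 and 14; the successive quotients are the partial quotients a_0, a_1, ... (each step inverts the fractional part left over by the previous one):
  235 = 16*14 + 11, so a_0 = 16.
  14 = 1*11 + 3, so a_1 = 1.
  11 = 3*3 + 2, so a_2 = 3.
  3 = 1*2 + 1, so a_3 = 1.
  2 = 2*1 + 0, so a_4 = 2.
The remainder reaches 0 after 5 divisions, so the expansion has 5 partial quotients, read off in order.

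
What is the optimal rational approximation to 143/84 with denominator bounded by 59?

Expand x = 143/84 as a continued fraction with the Euclidean algorithm:
  143 = 1*84 + 59, so a_0 = 1.
  84 = 1*59 + 25, so a_1 = 1.
  59 = 2*25 + 9, so a_2 = 2.
  25 = 2*9 + 7, so a_3 = 2.
  9 = 1*7 + 2, so a_4 = 1.
  7 = 3*2 + 1, so a_5 = 3.
  2 = 2*1 + 0, so a_6 = 2.
so x = [1; 1, 2, 2, 1, 3, 2].
Convergents (p_i = a_i*p_{i-1} + p_{i-2}, q_i = a_i*q_{i-1} + q_{i-2} with p_{-2}=0, p_{-1}=1, q_{-2}=1, q_{-1}=0), until the denominator exceeds 59:
  i=0: a_0=1, p_0 = 1*1 + 0 = 1, q_0 = 1*0 + 1 = 1.
  i=1: a_1=1, p_1 = 1*1 + 1 = 2, q_1 = 1*1 + 0 = 1.
  i=2: a_2=2, p_2 = 2*2 + 1 = 5, q_2 = 2*1 + 1 = 3.
  i=3: a_3=2, p_3 = 2*5 + 2 = 12, q_3 = 2*3 + 1 = 7.
  i=4: a_4=1, p_4 = 1*12 + 5 = 17, q_4 = 1*7 + 3 = 10.
  i=5: a_5=3, p_5 = 3*17 + 12 = 63, q_5 = 3*10 + 7 = 37.
  i=6: a_6=2, p_6 = 2*63 + 17 = 143, q_6 = 2*37 + 10 = 84.
q_6 = 84 > 59, so the last convergent with denominator <= 59 is p_5/q_5 = 63/37.
The closest fraction with denominator <= 59 is either p_5/q_5 or the intermediate fraction (k*p_5 + p_4)/(k*q_5 + q_4) with the largest k >= 1 whose denominator stays <= 59; these approach x as k grows, and every other convergent or intermediate fraction in range is farther away.
Largest k: floor((59 - q_4)/q_5) = floor((59 - 10)/37) = 1.
That gives (1*63 + 17)/(1*37 + 10) = 80/47.
Compare the errors: |x - 63/37| = |143*37 - 63*84|/(84*37) = 1/3108, and |x - 80/47| = |143*47 - 80*84|/(84*47) = 1/3948.
Cross-multiplying, 1*3108 = 3108 < 3948 = 1*3948, so 1/3948 is smaller: the intermediate fraction 80/47 is closer to x than 63/37.

80/47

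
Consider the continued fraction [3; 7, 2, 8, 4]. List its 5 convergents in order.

Using the convergent recurrence p_i = a_i*p_{i-1} + p_{i-2}, q_i = a_i*q_{i-1} + q_{i-2} with p_{-2}=0, p_{-1}=1, q_{-2}=1, q_{-1}=0:
  i=0: a_0=3, p_0 = 3*1 + 0 = 3, q_0 = 3*0 + 1 = 1.
  i=1: a_1=7, p_1 = 7*3 + 1 = 22, q_1 = 7*1 + 0 = 7.
  i=2: a_2=2, p_2 = 2*22 + 3 = 47, q_2 = 2*7 + 1 = 15.
  i=3: a_3=8, p_3 = 8*47 + 22 = 398, q_3 = 8*15 + 7 = 127.
  i=4: a_4=4, p_4 = 4*398 + 47 = 1639, q_4 = 4*127 + 15 = 523.

3/1, 22/7, 47/15, 398/127, 1639/523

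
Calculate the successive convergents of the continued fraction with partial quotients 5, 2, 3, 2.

Using the convergent recurrence p_i = a_i*p_{i-1} + p_{i-2}, q_i = a_i*q_{i-1} + q_{i-2} with p_{-2}=0, p_{-1}=1, q_{-2}=1, q_{-1}=0:
  i=0: a_0=5, p_0 = 5*1 + 0 = 5, q_0 = 5*0 + 1 = 1.
  i=1: a_1=2, p_1 = 2*5 + 1 = 11, q_1 = 2*1 + 0 = 2.
  i=2: a_2=3, p_2 = 3*11 + 5 = 38, q_2 = 3*2 + 1 = 7.
  i=3: a_3=2, p_3 = 2*38 + 11 = 87, q_3 = 2*7 + 2 = 16.

5/1, 11/2, 38/7, 87/16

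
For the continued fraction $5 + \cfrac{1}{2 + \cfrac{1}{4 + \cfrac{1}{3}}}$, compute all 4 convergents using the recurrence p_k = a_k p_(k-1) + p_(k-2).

5/1, 11/2, 49/9, 158/29

Using the convergent recurrence p_i = a_i*p_{i-1} + p_{i-2}, q_i = a_i*q_{i-1} + q_{i-2} with p_{-2}=0, p_{-1}=1, q_{-2}=1, q_{-1}=0:
  i=0: a_0=5, p_0 = 5*1 + 0 = 5, q_0 = 5*0 + 1 = 1.
  i=1: a_1=2, p_1 = 2*5 + 1 = 11, q_1 = 2*1 + 0 = 2.
  i=2: a_2=4, p_2 = 4*11 + 5 = 49, q_2 = 4*2 + 1 = 9.
  i=3: a_3=3, p_3 = 3*49 + 11 = 158, q_3 = 3*9 + 2 = 29.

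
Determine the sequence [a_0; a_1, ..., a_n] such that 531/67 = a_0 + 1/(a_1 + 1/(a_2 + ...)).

Run the Euclidean algorithm on 531 and 67; the successive quotients are the partial quotients a_0, a_1, ... (each step inverts the fractional part left over by the previous one):
  531 = 7*67 + 62, so a_0 = 7.
  67 = 1*62 + 5, so a_1 = 1.
  62 = 12*5 + 2, so a_2 = 12.
  5 = 2*2 + 1, so a_3 = 2.
  2 = 2*1 + 0, so a_4 = 2.
The remainder reaches 0 after 5 divisions, so the expansion has 5 partial quotients, read off in order.

[7; 1, 12, 2, 2]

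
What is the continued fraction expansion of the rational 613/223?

[2; 1, 2, 1, 55]

Run the Euclidean algorithm on 613 and 223; the successive quotients are the partial quotients a_0, a_1, ... (each step inverts the fractional part left over by the previous one):
  613 = 2*223 + 167, so a_0 = 2.
  223 = 1*167 + 56, so a_1 = 1.
  167 = 2*56 + 55, so a_2 = 2.
  56 = 1*55 + 1, so a_3 = 1.
  55 = 55*1 + 0, so a_4 = 55.
The remainder reaches 0 after 5 divisions, so the expansion has 5 partial quotients, read off in order.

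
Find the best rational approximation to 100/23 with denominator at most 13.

Expand x = 100/23 as a continued fraction with the Euclidean algorithm:
  100 = 4*23 + 8, so a_0 = 4.
  23 = 2*8 + 7, so a_1 = 2.
  8 = 1*7 + 1, so a_2 = 1.
  7 = 7*1 + 0, so a_3 = 7.
so x = [4; 2, 1, 7].
Convergents (p_i = a_i*p_{i-1} + p_{i-2}, q_i = a_i*q_{i-1} + q_{i-2} with p_{-2}=0, p_{-1}=1, q_{-2}=1, q_{-1}=0), until the denominator exceeds 13:
  i=0: a_0=4, p_0 = 4*1 + 0 = 4, q_0 = 4*0 + 1 = 1.
  i=1: a_1=2, p_1 = 2*4 + 1 = 9, q_1 = 2*1 + 0 = 2.
  i=2: a_2=1, p_2 = 1*9 + 4 = 13, q_2 = 1*2 + 1 = 3.
  i=3: a_3=7, p_3 = 7*13 + 9 = 100, q_3 = 7*3 + 2 = 23.
q_3 = 23 > 13, so the last convergent with denominator <= 13 is p_2/q_2 = 13/3.
The closest fraction with denominator <= 13 is either p_2/q_2 or the intermediate fraction (k*p_2 + p_1)/(k*q_2 + q_1) with the largest k >= 1 whose denominator stays <= 13; these approach x as k grows, and every other convergent or intermediate fraction in range is farther away.
Largest k: floor((13 - q_1)/q_2) = floor((13 - 2)/3) = 3.
That gives (3*13 + 9)/(3*3 + 2) = 48/11.
Compare the errors: |x - 13/3| = |100*3 - 13*23|/(23*3) = 1/69, and |x - 48/11| = |100*11 - 48*23|/(23*11) = 4/253.
Cross-multiplying, 1*253 = 253 < 276 = 4*69, so 1/69 is smaller: the convergent 13/3 is closer to x than 48/11.

13/3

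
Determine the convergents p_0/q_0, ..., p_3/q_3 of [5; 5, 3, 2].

5/1, 26/5, 83/16, 192/37

Using the convergent recurrence p_i = a_i*p_{i-1} + p_{i-2}, q_i = a_i*q_{i-1} + q_{i-2} with p_{-2}=0, p_{-1}=1, q_{-2}=1, q_{-1}=0:
  i=0: a_0=5, p_0 = 5*1 + 0 = 5, q_0 = 5*0 + 1 = 1.
  i=1: a_1=5, p_1 = 5*5 + 1 = 26, q_1 = 5*1 + 0 = 5.
  i=2: a_2=3, p_2 = 3*26 + 5 = 83, q_2 = 3*5 + 1 = 16.
  i=3: a_3=2, p_3 = 2*83 + 26 = 192, q_3 = 2*16 + 5 = 37.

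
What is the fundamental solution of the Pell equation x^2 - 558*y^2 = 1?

First expand sqrt(558) as a continued fraction. With x_i = (sqrt(558) + m_i)/d_i and (m_0, d_0) = (0, 1): a_0 = floor(sqrt(558)) = 23, since 23^2 = 529 <= 558 < 576 = 24^2.
Iterate m_{i+1} = d_i*a_i - m_i, d_{i+1} = (558 - m_{i+1}^2)/d_i, a_{i+1} = floor((a_0 + m_{i+1})/d_{i+1}):
  m_1 = 1*23 - 0 = 23, d_1 = (558 - 23^2)/1 = 29/1 = 29, a_1 = floor((23 + 23)/29) = 1.
  m_2 = 29*1 - 23 = 6, d_2 = (558 - 6^2)/29 = 522/29 = 18, a_2 = floor((23 + 6)/18) = 1.
  m_3 = 18*1 - 6 = 12, d_3 = (558 - 12^2)/18 = 414/18 = 23, a_3 = floor((23 + 12)/23) = 1.
  m_4 = 23*1 - 12 = 11, d_4 = (558 - 11^2)/23 = 437/23 = 19, a_4 = floor((23 + 11)/19) = 1.
  m_5 = 19*1 - 11 = 8, d_5 = (558 - 8^2)/19 = 494/19 = 26, a_5 = floor((23 + 8)/26) = 1.
  m_6 = 26*1 - 8 = 18, d_6 = (558 - 18^2)/26 = 234/26 = 9, a_6 = floor((23 + 18)/9) = 4.
  m_7 = 9*4 - 18 = 18, d_7 = (558 - 18^2)/9 = 234/9 = 26, a_7 = floor((23 + 18)/26) = 1.
  m_8 = 26*1 - 18 = 8, d_8 = (558 - 8^2)/26 = 494/26 = 19, a_8 = floor((23 + 8)/19) = 1.
  m_9 = 19*1 - 8 = 11, d_9 = (558 - 11^2)/19 = 437/19 = 23, a_9 = floor((23 + 11)/23) = 1.
  m_10 = 23*1 - 11 = 12, d_10 = (558 - 12^2)/23 = 414/23 = 18, a_10 = floor((23 + 12)/18) = 1.
  m_11 = 18*1 - 12 = 6, d_11 = (558 - 6^2)/18 = 522/18 = 29, a_11 = floor((23 + 6)/29) = 1.
  m_12 = 29*1 - 6 = 23, d_12 = (558 - 23^2)/29 = 29/29 = 1, a_12 = floor((23 + 23)/1) = 46.
  m_13 = 1*46 - 23 = 23, d_13 = (558 - 23^2)/1 = 29/1 = 29: (m_13, d_13) = (m_1, d_1) = (23, 29), so from here the quotients repeat a_1, ..., a_12; the period length is 12.
So sqrt(558) = [23; (1, 1, 1, 1, 1, 4, 1, 1, 1, 1, 1, 46)] with period length k = 12.
k is even, so the fundamental solution of x^2 - 558y^2 = 1 is (p_{k-1}, q_{k-1}) = (p_11, q_11); compute convergents through index 11.
Convergents (p_i = a_i*p_{i-1} + p_{i-2}, q_i = a_i*q_{i-1} + q_{i-2} with p_{-2}=0, p_{-1}=1, q_{-2}=1, q_{-1}=0):
  i=0: a_0=23, p_0 = 23*1 + 0 = 23, q_0 = 23*0 + 1 = 1.
  i=1: a_1=1, p_1 = 1*23 + 1 = 24, q_1 = 1*1 + 0 = 1.
  i=2: a_2=1, p_2 = 1*24 + 23 = 47, q_2 = 1*1 + 1 = 2.
  i=3: a_3=1, p_3 = 1*47 + 24 = 71, q_3 = 1*2 + 1 = 3.
  i=4: a_4=1, p_4 = 1*71 + 47 = 118, q_4 = 1*3 + 2 = 5.
  i=5: a_5=1, p_5 = 1*118 + 71 = 189, q_5 = 1*5 + 3 = 8.
  i=6: a_6=4, p_6 = 4*189 + 118 = 874, q_6 = 4*8 + 5 = 37.
  i=7: a_7=1, p_7 = 1*874 + 189 = 1063, q_7 = 1*37 + 8 = 45.
  i=8: a_8=1, p_8 = 1*1063 + 874 = 1937, q_8 = 1*45 + 37 = 82.
  i=9: a_9=1, p_9 = 1*1937 + 1063 = 3000, q_9 = 1*82 + 45 = 127.
  i=10: a_10=1, p_10 = 1*3000 + 1937 = 4937, q_10 = 1*127 + 82 = 209.
  i=11: a_11=1, p_11 = 1*4937 + 3000 = 7937, q_11 = 1*209 + 127 = 336.
Check: 7937^2 - 558*336^2 = 62995969 - 62995968 = 1, so (x, y) = (7937, 336) solves the equation, and by the theorem it is the least positive solution.

(x, y) = (7937, 336)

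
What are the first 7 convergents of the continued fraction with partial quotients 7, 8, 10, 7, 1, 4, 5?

7/1, 57/8, 577/81, 4096/575, 4673/656, 22788/3199, 118613/16651

Using the convergent recurrence p_i = a_i*p_{i-1} + p_{i-2}, q_i = a_i*q_{i-1} + q_{i-2} with p_{-2}=0, p_{-1}=1, q_{-2}=1, q_{-1}=0:
  i=0: a_0=7, p_0 = 7*1 + 0 = 7, q_0 = 7*0 + 1 = 1.
  i=1: a_1=8, p_1 = 8*7 + 1 = 57, q_1 = 8*1 + 0 = 8.
  i=2: a_2=10, p_2 = 10*57 + 7 = 577, q_2 = 10*8 + 1 = 81.
  i=3: a_3=7, p_3 = 7*577 + 57 = 4096, q_3 = 7*81 + 8 = 575.
  i=4: a_4=1, p_4 = 1*4096 + 577 = 4673, q_4 = 1*575 + 81 = 656.
  i=5: a_5=4, p_5 = 4*4673 + 4096 = 22788, q_5 = 4*656 + 575 = 3199.
  i=6: a_6=5, p_6 = 5*22788 + 4673 = 118613, q_6 = 5*3199 + 656 = 16651.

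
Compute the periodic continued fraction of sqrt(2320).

[48; (6, 96)]

Write x_i = (sqrt(2320) + m_i)/d_i with (m_0, d_0) = (0, 1). a_0 = floor(sqrt(2320)) = 48, since 48^2 = 2304 <= 2320 < 2401 = 49^2.
Iterate m_{i+1} = d_i*a_i - m_i, d_{i+1} = (2320 - m_{i+1}^2)/d_i, a_{i+1} = floor((a_0 + m_{i+1})/d_{i+1}):
  m_1 = 1*48 - 0 = 48, d_1 = (2320 - 48^2)/1 = 16/1 = 16, a_1 = floor((48 + 48)/16) = 6.
  m_2 = 16*6 - 48 = 48, d_2 = (2320 - 48^2)/16 = 16/16 = 1, a_2 = floor((48 + 48)/1) = 96.
  m_3 = 1*96 - 48 = 48, d_3 = (2320 - 48^2)/1 = 16/1 = 16: (m_3, d_3) = (m_1, d_1) = (48, 16), so from here the quotients repeat a_1, a_2; the period length is 2.
Hence the expansion of sqrt(2320) is a_0 = 48 followed by the repeating block 6, 96 (period 2).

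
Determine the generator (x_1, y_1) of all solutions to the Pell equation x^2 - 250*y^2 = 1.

First expand sqrt(250) as a continued fraction. With x_i = (sqrt(250) + m_i)/d_i and (m_0, d_0) = (0, 1): a_0 = floor(sqrt(250)) = 15, since 15^2 = 225 <= 250 < 256 = 16^2.
Iterate m_{i+1} = d_i*a_i - m_i, d_{i+1} = (250 - m_{i+1}^2)/d_i, a_{i+1} = floor((a_0 + m_{i+1})/d_{i+1}):
  m_1 = 1*15 - 0 = 15, d_1 = (250 - 15^2)/1 = 25/1 = 25, a_1 = floor((15 + 15)/25) = 1.
  m_2 = 25*1 - 15 = 10, d_2 = (250 - 10^2)/25 = 150/25 = 6, a_2 = floor((15 + 10)/6) = 4.
  m_3 = 6*4 - 10 = 14, d_3 = (250 - 14^2)/6 = 54/6 = 9, a_3 = floor((15 + 14)/9) = 3.
  m_4 = 9*3 - 14 = 13, d_4 = (250 - 13^2)/9 = 81/9 = 9, a_4 = floor((15 + 13)/9) = 3.
  m_5 = 9*3 - 13 = 14, d_5 = (250 - 14^2)/9 = 54/9 = 6, a_5 = floor((15 + 14)/6) = 4.
  m_6 = 6*4 - 14 = 10, d_6 = (250 - 10^2)/6 = 150/6 = 25, a_6 = floor((15 + 10)/25) = 1.
  m_7 = 25*1 - 10 = 15, d_7 = (250 - 15^2)/25 = 25/25 = 1, a_7 = floor((15 + 15)/1) = 30.
  m_8 = 1*30 - 15 = 15, d_8 = (250 - 15^2)/1 = 25/1 = 25: (m_8, d_8) = (m_1, d_1) = (15, 25), so from here the quotients repeat a_1, ..., a_7; the period length is 7.
So sqrt(250) = [15; (1, 4, 3, 3, 4, 1, 30)] with period length k = 7.
k is odd, so (p_{k-1}, q_{k-1}) only solves x^2 - 250y^2 = -1 and the fundamental solution of x^2 - 250y^2 = 1 is (p_{2k-1}, q_{2k-1}) = (p_13, q_13); compute convergents through index 13, running through the period twice.
Convergents (p_i = a_i*p_{i-1} + p_{i-2}, q_i = a_i*q_{i-1} + q_{i-2} with p_{-2}=0, p_{-1}=1, q_{-2}=1, q_{-1}=0):
  i=0: a_0=15, p_0 = 15*1 + 0 = 15, q_0 = 15*0 + 1 = 1.
  i=1: a_1=1, p_1 = 1*15 + 1 = 16, q_1 = 1*1 + 0 = 1.
  i=2: a_2=4, p_2 = 4*16 + 15 = 79, q_2 = 4*1 + 1 = 5.
  i=3: a_3=3, p_3 = 3*79 + 16 = 253, q_3 = 3*5 + 1 = 16.
  i=4: a_4=3, p_4 = 3*253 + 79 = 838, q_4 = 3*16 + 5 = 53.
  i=5: a_5=4, p_5 = 4*838 + 253 = 3605, q_5 = 4*53 + 16 = 228.
  i=6: a_6=1, p_6 = 1*3605 + 838 = 4443, q_6 = 1*228 + 53 = 281.
  i=7: a_7=30, p_7 = 30*4443 + 3605 = 136895, q_7 = 30*281 + 228 = 8658.
  i=8: a_8=1, p_8 = 1*136895 + 4443 = 141338, q_8 = 1*8658 + 281 = 8939.
  i=9: a_9=4, p_9 = 4*141338 + 136895 = 702247, q_9 = 4*8939 + 8658 = 44414.
  i=10: a_10=3, p_10 = 3*702247 + 141338 = 2248079, q_10 = 3*44414 + 8939 = 142181.
  i=11: a_11=3, p_11 = 3*2248079 + 702247 = 7446484, q_11 = 3*142181 + 44414 = 470957.
  i=12: a_12=4, p_12 = 4*7446484 + 2248079 = 32034015, q_12 = 4*470957 + 142181 = 2026009.
  i=13: a_13=1, p_13 = 1*32034015 + 7446484 = 39480499, q_13 = 1*2026009 + 470957 = 2496966.
Indeed p_6^2 - 250*q_6^2 = 19740249 - 19740250 = -1, not +1.
Check: 39480499^2 - 250*2496966^2 = 1558709801289001 - 1558709801289000 = 1, so (x, y) = (39480499, 2496966) solves the equation, and by the theorem it is the least positive solution.

(x, y) = (39480499, 2496966)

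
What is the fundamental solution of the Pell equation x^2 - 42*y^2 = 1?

First expand sqrt(42) as a continued fraction. With x_i = (sqrt(42) + m_i)/d_i and (m_0, d_0) = (0, 1): a_0 = floor(sqrt(42)) = 6, since 6^2 = 36 <= 42 < 49 = 7^2.
Iterate m_{i+1} = d_i*a_i - m_i, d_{i+1} = (42 - m_{i+1}^2)/d_i, a_{i+1} = floor((a_0 + m_{i+1})/d_{i+1}):
  m_1 = 1*6 - 0 = 6, d_1 = (42 - 6^2)/1 = 6/1 = 6, a_1 = floor((6 + 6)/6) = 2.
  m_2 = 6*2 - 6 = 6, d_2 = (42 - 6^2)/6 = 6/6 = 1, a_2 = floor((6 + 6)/1) = 12.
  m_3 = 1*12 - 6 = 6, d_3 = (42 - 6^2)/1 = 6/1 = 6: (m_3, d_3) = (m_1, d_1) = (6, 6), so from here the quotients repeat a_1, a_2; the period length is 2.
So sqrt(42) = [6; (2, 12)] with period length k = 2.
k is even, so the fundamental solution of x^2 - 42y^2 = 1 is (p_{k-1}, q_{k-1}) = (p_1, q_1); compute convergents through index 1.
Convergents (p_i = a_i*p_{i-1} + p_{i-2}, q_i = a_i*q_{i-1} + q_{i-2} with p_{-2}=0, p_{-1}=1, q_{-2}=1, q_{-1}=0):
  i=0: a_0=6, p_0 = 6*1 + 0 = 6, q_0 = 6*0 + 1 = 1.
  i=1: a_1=2, p_1 = 2*6 + 1 = 13, q_1 = 2*1 + 0 = 2.
Check: 13^2 - 42*2^2 = 169 - 168 = 1, so (x, y) = (13, 2) solves the equation, and by the theorem it is the least positive solution.

(x, y) = (13, 2)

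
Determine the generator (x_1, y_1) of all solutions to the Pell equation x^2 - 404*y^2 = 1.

(x, y) = (201, 10)

First expand sqrt(404) as a continued fraction. With x_i = (sqrt(404) + m_i)/d_i and (m_0, d_0) = (0, 1): a_0 = floor(sqrt(404)) = 20, since 20^2 = 400 <= 404 < 441 = 21^2.
Iterate m_{i+1} = d_i*a_i - m_i, d_{i+1} = (404 - m_{i+1}^2)/d_i, a_{i+1} = floor((a_0 + m_{i+1})/d_{i+1}):
  m_1 = 1*20 - 0 = 20, d_1 = (404 - 20^2)/1 = 4/1 = 4, a_1 = floor((20 + 20)/4) = 10.
  m_2 = 4*10 - 20 = 20, d_2 = (404 - 20^2)/4 = 4/4 = 1, a_2 = floor((20 + 20)/1) = 40.
  m_3 = 1*40 - 20 = 20, d_3 = (404 - 20^2)/1 = 4/1 = 4: (m_3, d_3) = (m_1, d_1) = (20, 4), so from here the quotients repeat a_1, a_2; the period length is 2.
So sqrt(404) = [20; (10, 40)] with period length k = 2.
k is even, so the fundamental solution of x^2 - 404y^2 = 1 is (p_{k-1}, q_{k-1}) = (p_1, q_1); compute convergents through index 1.
Convergents (p_i = a_i*p_{i-1} + p_{i-2}, q_i = a_i*q_{i-1} + q_{i-2} with p_{-2}=0, p_{-1}=1, q_{-2}=1, q_{-1}=0):
  i=0: a_0=20, p_0 = 20*1 + 0 = 20, q_0 = 20*0 + 1 = 1.
  i=1: a_1=10, p_1 = 10*20 + 1 = 201, q_1 = 10*1 + 0 = 10.
Check: 201^2 - 404*10^2 = 40401 - 40400 = 1, so (x, y) = (201, 10) solves the equation, and by the theorem it is the least positive solution.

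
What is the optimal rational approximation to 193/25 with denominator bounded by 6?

31/4

Expand x = 193/25 as a continued fraction with the Euclidean algorithm:
  193 = 7*25 + 18, so a_0 = 7.
  25 = 1*18 + 7, so a_1 = 1.
  18 = 2*7 + 4, so a_2 = 2.
  7 = 1*4 + 3, so a_3 = 1.
  4 = 1*3 + 1, so a_4 = 1.
  3 = 3*1 + 0, so a_5 = 3.
so x = [7; 1, 2, 1, 1, 3].
Convergents (p_i = a_i*p_{i-1} + p_{i-2}, q_i = a_i*q_{i-1} + q_{i-2} with p_{-2}=0, p_{-1}=1, q_{-2}=1, q_{-1}=0), until the denominator exceeds 6:
  i=0: a_0=7, p_0 = 7*1 + 0 = 7, q_0 = 7*0 + 1 = 1.
  i=1: a_1=1, p_1 = 1*7 + 1 = 8, q_1 = 1*1 + 0 = 1.
  i=2: a_2=2, p_2 = 2*8 + 7 = 23, q_2 = 2*1 + 1 = 3.
  i=3: a_3=1, p_3 = 1*23 + 8 = 31, q_3 = 1*3 + 1 = 4.
  i=4: a_4=1, p_4 = 1*31 + 23 = 54, q_4 = 1*4 + 3 = 7.
q_4 = 7 > 6, so the last convergent with denominator <= 6 is p_3/q_3 = 31/4.
The closest fraction with denominator <= 6 is either p_3/q_3 or the intermediate fraction (k*p_3 + p_2)/(k*q_3 + q_2) with the largest k >= 1 whose denominator stays <= 6; these approach x as k grows, and every other convergent or intermediate fraction in range is farther away.
Largest k: floor((6 - q_2)/q_3) = floor((6 - 3)/4) = 0.
Since k = 0, no intermediate fraction beyond p_3/q_3 has denominator <= 6, so the convergent 31/4 is the closest (its error is |193*4 - 31*25|/(25*4) = 3/100).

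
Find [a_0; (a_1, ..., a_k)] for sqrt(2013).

Write x_i = (sqrt(2013) + m_i)/d_i with (m_0, d_0) = (0, 1). a_0 = floor(sqrt(2013)) = 44, since 44^2 = 1936 <= 2013 < 2025 = 45^2.
Iterate m_{i+1} = d_i*a_i - m_i, d_{i+1} = (2013 - m_{i+1}^2)/d_i, a_{i+1} = floor((a_0 + m_{i+1})/d_{i+1}):
  m_1 = 1*44 - 0 = 44, d_1 = (2013 - 44^2)/1 = 77/1 = 77, a_1 = floor((44 + 44)/77) = 1.
  m_2 = 77*1 - 44 = 33, d_2 = (2013 - 33^2)/77 = 924/77 = 12, a_2 = floor((44 + 33)/12) = 6.
  m_3 = 12*6 - 33 = 39, d_3 = (2013 - 39^2)/12 = 492/12 = 41, a_3 = floor((44 + 39)/41) = 2.
  m_4 = 41*2 - 39 = 43, d_4 = (2013 - 43^2)/41 = 164/41 = 4, a_4 = floor((44 + 43)/4) = 21.
  m_5 = 4*21 - 43 = 41, d_5 = (2013 - 41^2)/4 = 332/4 = 83, a_5 = floor((44 + 41)/83) = 1.
  m_6 = 83*1 - 41 = 42, d_6 = (2013 - 42^2)/83 = 249/83 = 3, a_6 = floor((44 + 42)/3) = 28.
  m_7 = 3*28 - 42 = 42, d_7 = (2013 - 42^2)/3 = 249/3 = 83, a_7 = floor((44 + 42)/83) = 1.
  m_8 = 83*1 - 42 = 41, d_8 = (2013 - 41^2)/83 = 332/83 = 4, a_8 = floor((44 + 41)/4) = 21.
  m_9 = 4*21 - 41 = 43, d_9 = (2013 - 43^2)/4 = 164/4 = 41, a_9 = floor((44 + 43)/41) = 2.
  m_10 = 41*2 - 43 = 39, d_10 = (2013 - 39^2)/41 = 492/41 = 12, a_10 = floor((44 + 39)/12) = 6.
  m_11 = 12*6 - 39 = 33, d_11 = (2013 - 33^2)/12 = 924/12 = 77, a_11 = floor((44 + 33)/77) = 1.
  m_12 = 77*1 - 33 = 44, d_12 = (2013 - 44^2)/77 = 77/77 = 1, a_12 = floor((44 + 44)/1) = 88.
  m_13 = 1*88 - 44 = 44, d_13 = (2013 - 44^2)/1 = 77/1 = 77: (m_13, d_13) = (m_1, d_1) = (44, 77), so from here the quotients repeat a_1, ..., a_12; the period length is 12.
Hence the expansion of sqrt(2013) is a_0 = 44 followed by the repeating block 1, 6, 2, 21, 1, 28, 1, 21, 2, 6, 1, 88 (period 12).

[44; (1, 6, 2, 21, 1, 28, 1, 21, 2, 6, 1, 88)]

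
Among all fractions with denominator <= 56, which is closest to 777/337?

83/36

Expand x = 777/337 as a continued fraction with the Euclidean algorithm:
  777 = 2*337 + 103, so a_0 = 2.
  337 = 3*103 + 28, so a_1 = 3.
  103 = 3*28 + 19, so a_2 = 3.
  28 = 1*19 + 9, so a_3 = 1.
  19 = 2*9 + 1, so a_4 = 2.
  9 = 9*1 + 0, so a_5 = 9.
so x = [2; 3, 3, 1, 2, 9].
Convergents (p_i = a_i*p_{i-1} + p_{i-2}, q_i = a_i*q_{i-1} + q_{i-2} with p_{-2}=0, p_{-1}=1, q_{-2}=1, q_{-1}=0), until the denominator exceeds 56:
  i=0: a_0=2, p_0 = 2*1 + 0 = 2, q_0 = 2*0 + 1 = 1.
  i=1: a_1=3, p_1 = 3*2 + 1 = 7, q_1 = 3*1 + 0 = 3.
  i=2: a_2=3, p_2 = 3*7 + 2 = 23, q_2 = 3*3 + 1 = 10.
  i=3: a_3=1, p_3 = 1*23 + 7 = 30, q_3 = 1*10 + 3 = 13.
  i=4: a_4=2, p_4 = 2*30 + 23 = 83, q_4 = 2*13 + 10 = 36.
  i=5: a_5=9, p_5 = 9*83 + 30 = 777, q_5 = 9*36 + 13 = 337.
q_5 = 337 > 56, so the last convergent with denominator <= 56 is p_4/q_4 = 83/36.
The closest fraction with denominator <= 56 is either p_4/q_4 or the intermediate fraction (k*p_4 + p_3)/(k*q_4 + q_3) with the largest k >= 1 whose denominator stays <= 56; these approach x as k grows, and every other convergent or intermediate fraction in range is farther away.
Largest k: floor((56 - q_3)/q_4) = floor((56 - 13)/36) = 1.
That gives (1*83 + 30)/(1*36 + 13) = 113/49.
Compare the errors: |x - 83/36| = |777*36 - 83*337|/(337*36) = 1/12132, and |x - 113/49| = |777*49 - 113*337|/(337*49) = 8/16513.
Cross-multiplying, 1*16513 = 16513 < 97056 = 8*12132, so 1/12132 is smaller: the convergent 83/36 is closer to x than 113/49.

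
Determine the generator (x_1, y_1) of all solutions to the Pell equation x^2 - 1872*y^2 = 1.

(x, y) = (649, 15)

First expand sqrt(1872) as a continued fraction. With x_i = (sqrt(1872) + m_i)/d_i and (m_0, d_0) = (0, 1): a_0 = floor(sqrt(1872)) = 43, since 43^2 = 1849 <= 1872 < 1936 = 44^2.
Iterate m_{i+1} = d_i*a_i - m_i, d_{i+1} = (1872 - m_{i+1}^2)/d_i, a_{i+1} = floor((a_0 + m_{i+1})/d_{i+1}):
  m_1 = 1*43 - 0 = 43, d_1 = (1872 - 43^2)/1 = 23/1 = 23, a_1 = floor((43 + 43)/23) = 3.
  m_2 = 23*3 - 43 = 26, d_2 = (1872 - 26^2)/23 = 1196/23 = 52, a_2 = floor((43 + 26)/52) = 1.
  m_3 = 52*1 - 26 = 26, d_3 = (1872 - 26^2)/52 = 1196/52 = 23, a_3 = floor((43 + 26)/23) = 3.
  m_4 = 23*3 - 26 = 43, d_4 = (1872 - 43^2)/23 = 23/23 = 1, a_4 = floor((43 + 43)/1) = 86.
  m_5 = 1*86 - 43 = 43, d_5 = (1872 - 43^2)/1 = 23/1 = 23: (m_5, d_5) = (m_1, d_1) = (43, 23), so from here the quotients repeat a_1, ..., a_4; the period length is 4.
So sqrt(1872) = [43; (3, 1, 3, 86)] with period length k = 4.
k is even, so the fundamental solution of x^2 - 1872y^2 = 1 is (p_{k-1}, q_{k-1}) = (p_3, q_3); compute convergents through index 3.
Convergents (p_i = a_i*p_{i-1} + p_{i-2}, q_i = a_i*q_{i-1} + q_{i-2} with p_{-2}=0, p_{-1}=1, q_{-2}=1, q_{-1}=0):
  i=0: a_0=43, p_0 = 43*1 + 0 = 43, q_0 = 43*0 + 1 = 1.
  i=1: a_1=3, p_1 = 3*43 + 1 = 130, q_1 = 3*1 + 0 = 3.
  i=2: a_2=1, p_2 = 1*130 + 43 = 173, q_2 = 1*3 + 1 = 4.
  i=3: a_3=3, p_3 = 3*173 + 130 = 649, q_3 = 3*4 + 3 = 15.
Check: 649^2 - 1872*15^2 = 421201 - 421200 = 1, so (x, y) = (649, 15) solves the equation, and by the theorem it is the least positive solution.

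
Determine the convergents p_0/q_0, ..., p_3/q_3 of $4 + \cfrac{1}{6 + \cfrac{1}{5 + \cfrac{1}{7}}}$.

Using the convergent recurrence p_i = a_i*p_{i-1} + p_{i-2}, q_i = a_i*q_{i-1} + q_{i-2} with p_{-2}=0, p_{-1}=1, q_{-2}=1, q_{-1}=0:
  i=0: a_0=4, p_0 = 4*1 + 0 = 4, q_0 = 4*0 + 1 = 1.
  i=1: a_1=6, p_1 = 6*4 + 1 = 25, q_1 = 6*1 + 0 = 6.
  i=2: a_2=5, p_2 = 5*25 + 4 = 129, q_2 = 5*6 + 1 = 31.
  i=3: a_3=7, p_3 = 7*129 + 25 = 928, q_3 = 7*31 + 6 = 223.

4/1, 25/6, 129/31, 928/223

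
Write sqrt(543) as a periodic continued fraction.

Write x_i = (sqrt(543) + m_i)/d_i with (m_0, d_0) = (0, 1). a_0 = floor(sqrt(543)) = 23, since 23^2 = 529 <= 543 < 576 = 24^2.
Iterate m_{i+1} = d_i*a_i - m_i, d_{i+1} = (543 - m_{i+1}^2)/d_i, a_{i+1} = floor((a_0 + m_{i+1})/d_{i+1}):
  m_1 = 1*23 - 0 = 23, d_1 = (543 - 23^2)/1 = 14/1 = 14, a_1 = floor((23 + 23)/14) = 3.
  m_2 = 14*3 - 23 = 19, d_2 = (543 - 19^2)/14 = 182/14 = 13, a_2 = floor((23 + 19)/13) = 3.
  m_3 = 13*3 - 19 = 20, d_3 = (543 - 20^2)/13 = 143/13 = 11, a_3 = floor((23 + 20)/11) = 3.
  m_4 = 11*3 - 20 = 13, d_4 = (543 - 13^2)/11 = 374/11 = 34, a_4 = floor((23 + 13)/34) = 1.
  m_5 = 34*1 - 13 = 21, d_5 = (543 - 21^2)/34 = 102/34 = 3, a_5 = floor((23 + 21)/3) = 14.
  m_6 = 3*14 - 21 = 21, d_6 = (543 - 21^2)/3 = 102/3 = 34, a_6 = floor((23 + 21)/34) = 1.
  m_7 = 34*1 - 21 = 13, d_7 = (543 - 13^2)/34 = 374/34 = 11, a_7 = floor((23 + 13)/11) = 3.
  m_8 = 11*3 - 13 = 20, d_8 = (543 - 20^2)/11 = 143/11 = 13, a_8 = floor((23 + 20)/13) = 3.
  m_9 = 13*3 - 20 = 19, d_9 = (543 - 19^2)/13 = 182/13 = 14, a_9 = floor((23 + 19)/14) = 3.
  m_10 = 14*3 - 19 = 23, d_10 = (543 - 23^2)/14 = 14/14 = 1, a_10 = floor((23 + 23)/1) = 46.
  m_11 = 1*46 - 23 = 23, d_11 = (543 - 23^2)/1 = 14/1 = 14: (m_11, d_11) = (m_1, d_1) = (23, 14), so from here the quotients repeat a_1, ..., a_10; the period length is 10.
Hence the expansion of sqrt(543) is a_0 = 23 followed by the repeating block 3, 3, 3, 1, 14, 1, 3, 3, 3, 46 (period 10).

[23; (3, 3, 3, 1, 14, 1, 3, 3, 3, 46)]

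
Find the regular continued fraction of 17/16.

Run the Euclidean algorithm on 17 and 16; the successive quotients are the partial quotients a_0, a_1, ... (each step inverts the fractional part left over by the previous one):
  17 = 1*16 + 1, so a_0 = 1.
  16 = 16*1 + 0, so a_1 = 16.
The remainder reaches 0 after 2 divisions, so the expansion has 2 partial quotients, read off in order.

[1; 16]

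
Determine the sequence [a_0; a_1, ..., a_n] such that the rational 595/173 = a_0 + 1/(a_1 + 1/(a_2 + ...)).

[3; 2, 3, 1, 1, 1, 1, 1, 2]

Run the Euclidean algorithm on 595 and 173; the successive quotients are the partial quotients a_0, a_1, ... (each step inverts the fractional part left over by the previous one):
  595 = 3*173 + 76, so a_0 = 3.
  173 = 2*76 + 21, so a_1 = 2.
  76 = 3*21 + 13, so a_2 = 3.
  21 = 1*13 + 8, so a_3 = 1.
  13 = 1*8 + 5, so a_4 = 1.
  8 = 1*5 + 3, so a_5 = 1.
  5 = 1*3 + 2, so a_6 = 1.
  3 = 1*2 + 1, so a_7 = 1.
  2 = 2*1 + 0, so a_8 = 2.
The remainder reaches 0 after 9 divisions, so the expansion has 9 partial quotients, read off in order.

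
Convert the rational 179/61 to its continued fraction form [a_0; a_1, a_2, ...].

[2; 1, 14, 4]

Run the Euclidean algorithm on 179 and 61; the successive quotients are the partial quotients a_0, a_1, ... (each step inverts the fractional part left over by the previous one):
  179 = 2*61 + 57, so a_0 = 2.
  61 = 1*57 + 4, so a_1 = 1.
  57 = 14*4 + 1, so a_2 = 14.
  4 = 4*1 + 0, so a_3 = 4.
The remainder reaches 0 after 4 divisions, so the expansion has 4 partial quotients, read off in order.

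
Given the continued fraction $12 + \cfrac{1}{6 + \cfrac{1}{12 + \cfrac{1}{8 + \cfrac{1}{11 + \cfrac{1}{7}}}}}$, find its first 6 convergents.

Using the convergent recurrence p_i = a_i*p_{i-1} + p_{i-2}, q_i = a_i*q_{i-1} + q_{i-2} with p_{-2}=0, p_{-1}=1, q_{-2}=1, q_{-1}=0:
  i=0: a_0=12, p_0 = 12*1 + 0 = 12, q_0 = 12*0 + 1 = 1.
  i=1: a_1=6, p_1 = 6*12 + 1 = 73, q_1 = 6*1 + 0 = 6.
  i=2: a_2=12, p_2 = 12*73 + 12 = 888, q_2 = 12*6 + 1 = 73.
  i=3: a_3=8, p_3 = 8*888 + 73 = 7177, q_3 = 8*73 + 6 = 590.
  i=4: a_4=11, p_4 = 11*7177 + 888 = 79835, q_4 = 11*590 + 73 = 6563.
  i=5: a_5=7, p_5 = 7*79835 + 7177 = 566022, q_5 = 7*6563 + 590 = 46531.

12/1, 73/6, 888/73, 7177/590, 79835/6563, 566022/46531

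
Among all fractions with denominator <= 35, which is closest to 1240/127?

166/17

Expand x = 1240/127 as a continued fraction with the Euclidean algorithm:
  1240 = 9*127 + 97, so a_0 = 9.
  127 = 1*97 + 30, so a_1 = 1.
  97 = 3*30 + 7, so a_2 = 3.
  30 = 4*7 + 2, so a_3 = 4.
  7 = 3*2 + 1, so a_4 = 3.
  2 = 2*1 + 0, so a_5 = 2.
so x = [9; 1, 3, 4, 3, 2].
Convergents (p_i = a_i*p_{i-1} + p_{i-2}, q_i = a_i*q_{i-1} + q_{i-2} with p_{-2}=0, p_{-1}=1, q_{-2}=1, q_{-1}=0), until the denominator exceeds 35:
  i=0: a_0=9, p_0 = 9*1 + 0 = 9, q_0 = 9*0 + 1 = 1.
  i=1: a_1=1, p_1 = 1*9 + 1 = 10, q_1 = 1*1 + 0 = 1.
  i=2: a_2=3, p_2 = 3*10 + 9 = 39, q_2 = 3*1 + 1 = 4.
  i=3: a_3=4, p_3 = 4*39 + 10 = 166, q_3 = 4*4 + 1 = 17.
  i=4: a_4=3, p_4 = 3*166 + 39 = 537, q_4 = 3*17 + 4 = 55.
q_4 = 55 > 35, so the last convergent with denominator <= 35 is p_3/q_3 = 166/17.
The closest fraction with denominator <= 35 is either p_3/q_3 or the intermediate fraction (k*p_3 + p_2)/(k*q_3 + q_2) with the largest k >= 1 whose denominator stays <= 35; these approach x as k grows, and every other convergent or intermediate fraction in range is farther away.
Largest k: floor((35 - q_2)/q_3) = floor((35 - 4)/17) = 1.
That gives (1*166 + 39)/(1*17 + 4) = 205/21.
Compare the errors: |x - 166/17| = |1240*17 - 166*127|/(127*17) = 2/2159, and |x - 205/21| = |1240*21 - 205*127|/(127*21) = 5/2667.
Cross-multiplying, 2*2667 = 5334 < 10795 = 5*2159, so 2/2159 is smaller: the convergent 166/17 is closer to x than 205/21.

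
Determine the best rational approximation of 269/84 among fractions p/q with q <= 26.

16/5

Expand x = 269/84 as a continued fraction with the Euclidean algorithm:
  269 = 3*84 + 17, so a_0 = 3.
  84 = 4*17 + 16, so a_1 = 4.
  17 = 1*16 + 1, so a_2 = 1.
  16 = 16*1 + 0, so a_3 = 16.
so x = [3; 4, 1, 16].
Convergents (p_i = a_i*p_{i-1} + p_{i-2}, q_i = a_i*q_{i-1} + q_{i-2} with p_{-2}=0, p_{-1}=1, q_{-2}=1, q_{-1}=0), until the denominator exceeds 26:
  i=0: a_0=3, p_0 = 3*1 + 0 = 3, q_0 = 3*0 + 1 = 1.
  i=1: a_1=4, p_1 = 4*3 + 1 = 13, q_1 = 4*1 + 0 = 4.
  i=2: a_2=1, p_2 = 1*13 + 3 = 16, q_2 = 1*4 + 1 = 5.
  i=3: a_3=16, p_3 = 16*16 + 13 = 269, q_3 = 16*5 + 4 = 84.
q_3 = 84 > 26, so the last convergent with denominator <= 26 is p_2/q_2 = 16/5.
The closest fraction with denominator <= 26 is either p_2/q_2 or the intermediate fraction (k*p_2 + p_1)/(k*q_2 + q_1) with the largest k >= 1 whose denominator stays <= 26; these approach x as k grows, and every other convergent or intermediate fraction in range is farther away.
Largest k: floor((26 - q_1)/q_2) = floor((26 - 4)/5) = 4.
That gives (4*16 + 13)/(4*5 + 4) = 77/24.
Compare the errors: |x - 16/5| = |269*5 - 16*84|/(84*5) = 1/420, and |x - 77/24| = |269*24 - 77*84|/(84*24) = 12/2016.
Cross-multiplying, 1*2016 = 2016 < 5040 = 12*420, so 1/420 is smaller: the convergent 16/5 is closer to x than 77/24.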